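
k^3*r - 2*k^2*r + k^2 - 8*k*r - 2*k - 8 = (k - 4)*(k + 2)*(k*r + 1)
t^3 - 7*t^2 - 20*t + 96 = (t - 8)*(t - 3)*(t + 4)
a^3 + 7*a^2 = a^2*(a + 7)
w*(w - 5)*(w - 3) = w^3 - 8*w^2 + 15*w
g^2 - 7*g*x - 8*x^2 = (g - 8*x)*(g + x)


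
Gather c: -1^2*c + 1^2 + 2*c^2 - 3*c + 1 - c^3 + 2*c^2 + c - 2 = -c^3 + 4*c^2 - 3*c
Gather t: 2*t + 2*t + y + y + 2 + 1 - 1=4*t + 2*y + 2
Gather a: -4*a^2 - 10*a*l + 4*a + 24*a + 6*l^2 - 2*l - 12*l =-4*a^2 + a*(28 - 10*l) + 6*l^2 - 14*l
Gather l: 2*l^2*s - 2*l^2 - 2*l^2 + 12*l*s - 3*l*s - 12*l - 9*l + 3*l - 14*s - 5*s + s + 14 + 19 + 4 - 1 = l^2*(2*s - 4) + l*(9*s - 18) - 18*s + 36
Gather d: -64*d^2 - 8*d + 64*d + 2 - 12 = -64*d^2 + 56*d - 10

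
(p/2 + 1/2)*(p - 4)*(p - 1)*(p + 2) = p^4/2 - p^3 - 9*p^2/2 + p + 4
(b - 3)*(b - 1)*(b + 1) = b^3 - 3*b^2 - b + 3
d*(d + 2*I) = d^2 + 2*I*d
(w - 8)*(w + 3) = w^2 - 5*w - 24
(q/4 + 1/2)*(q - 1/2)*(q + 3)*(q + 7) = q^4/4 + 23*q^3/8 + 35*q^2/4 + 43*q/8 - 21/4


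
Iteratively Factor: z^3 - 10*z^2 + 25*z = (z - 5)*(z^2 - 5*z) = z*(z - 5)*(z - 5)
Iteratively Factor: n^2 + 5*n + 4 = (n + 1)*(n + 4)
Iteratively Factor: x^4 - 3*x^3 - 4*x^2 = (x + 1)*(x^3 - 4*x^2) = (x - 4)*(x + 1)*(x^2) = x*(x - 4)*(x + 1)*(x)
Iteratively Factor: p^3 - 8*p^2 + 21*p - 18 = (p - 2)*(p^2 - 6*p + 9) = (p - 3)*(p - 2)*(p - 3)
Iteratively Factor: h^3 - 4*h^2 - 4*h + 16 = (h - 4)*(h^2 - 4) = (h - 4)*(h - 2)*(h + 2)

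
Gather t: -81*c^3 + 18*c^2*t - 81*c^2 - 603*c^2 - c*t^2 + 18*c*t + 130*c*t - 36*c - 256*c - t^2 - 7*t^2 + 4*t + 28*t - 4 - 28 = -81*c^3 - 684*c^2 - 292*c + t^2*(-c - 8) + t*(18*c^2 + 148*c + 32) - 32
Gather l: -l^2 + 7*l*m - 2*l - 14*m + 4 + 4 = -l^2 + l*(7*m - 2) - 14*m + 8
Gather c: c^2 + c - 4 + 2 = c^2 + c - 2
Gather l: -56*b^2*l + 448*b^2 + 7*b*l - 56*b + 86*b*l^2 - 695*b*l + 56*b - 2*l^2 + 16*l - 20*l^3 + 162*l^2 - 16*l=448*b^2 - 20*l^3 + l^2*(86*b + 160) + l*(-56*b^2 - 688*b)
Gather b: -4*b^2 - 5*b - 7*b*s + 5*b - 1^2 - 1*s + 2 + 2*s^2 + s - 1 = -4*b^2 - 7*b*s + 2*s^2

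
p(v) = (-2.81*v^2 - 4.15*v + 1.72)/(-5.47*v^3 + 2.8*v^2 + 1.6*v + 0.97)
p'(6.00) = -0.02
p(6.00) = 0.12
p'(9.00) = -0.01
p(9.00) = 0.07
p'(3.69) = -0.09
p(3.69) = 0.23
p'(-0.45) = 6.17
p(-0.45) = 2.29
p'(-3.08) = 0.01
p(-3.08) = -0.07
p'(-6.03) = -0.01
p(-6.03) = -0.06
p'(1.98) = -0.65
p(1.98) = 0.64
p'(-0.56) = 5.25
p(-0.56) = 1.65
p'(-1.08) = 0.99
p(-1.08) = 0.31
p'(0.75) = -10.76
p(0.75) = -2.07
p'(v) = (-5.62*v - 4.15)/(-5.47*v^3 + 2.8*v^2 + 1.6*v + 0.97) + (-2.81*v^2 - 4.15*v + 1.72)*(16.41*v^2 - 5.6*v - 1.6)/(-5.47*v^3 + 2.8*v^2 + 1.6*v + 0.97)^2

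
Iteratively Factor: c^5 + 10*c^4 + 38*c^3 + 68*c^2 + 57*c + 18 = (c + 2)*(c^4 + 8*c^3 + 22*c^2 + 24*c + 9) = (c + 2)*(c + 3)*(c^3 + 5*c^2 + 7*c + 3) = (c + 1)*(c + 2)*(c + 3)*(c^2 + 4*c + 3) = (c + 1)*(c + 2)*(c + 3)^2*(c + 1)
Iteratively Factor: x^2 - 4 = (x - 2)*(x + 2)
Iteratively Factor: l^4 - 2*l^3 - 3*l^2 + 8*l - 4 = (l - 1)*(l^3 - l^2 - 4*l + 4) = (l - 2)*(l - 1)*(l^2 + l - 2) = (l - 2)*(l - 1)*(l + 2)*(l - 1)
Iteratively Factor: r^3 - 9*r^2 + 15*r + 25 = (r - 5)*(r^2 - 4*r - 5) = (r - 5)*(r + 1)*(r - 5)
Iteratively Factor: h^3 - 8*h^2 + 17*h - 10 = (h - 5)*(h^2 - 3*h + 2) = (h - 5)*(h - 1)*(h - 2)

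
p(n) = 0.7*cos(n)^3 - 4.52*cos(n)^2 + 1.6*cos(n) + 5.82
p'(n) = -2.1*sin(n)*cos(n)^2 + 9.04*sin(n)*cos(n) - 1.6*sin(n)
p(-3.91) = 2.07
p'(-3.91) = -6.38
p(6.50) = 3.72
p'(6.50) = 1.12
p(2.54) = 1.04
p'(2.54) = -5.93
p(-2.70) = 0.16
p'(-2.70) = 4.91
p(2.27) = 2.73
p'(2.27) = -6.34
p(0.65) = 4.58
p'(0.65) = 2.58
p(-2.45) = 1.59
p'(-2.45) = 6.26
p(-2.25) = 2.86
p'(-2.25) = 6.31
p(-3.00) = -0.87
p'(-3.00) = 1.78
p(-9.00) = 0.08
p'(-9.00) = 4.77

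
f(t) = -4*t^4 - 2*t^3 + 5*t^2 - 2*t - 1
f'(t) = -16*t^3 - 6*t^2 + 10*t - 2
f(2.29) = -113.38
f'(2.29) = -202.71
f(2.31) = -117.49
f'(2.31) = -208.14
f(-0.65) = 2.25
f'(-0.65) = -6.64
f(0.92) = -3.03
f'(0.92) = -10.34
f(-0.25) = -0.17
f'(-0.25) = -4.62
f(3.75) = -834.67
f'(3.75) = -892.62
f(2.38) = -132.74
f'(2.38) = -227.89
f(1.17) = -7.19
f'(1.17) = -24.14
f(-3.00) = -220.00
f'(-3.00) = 346.00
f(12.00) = -85705.00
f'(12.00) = -28394.00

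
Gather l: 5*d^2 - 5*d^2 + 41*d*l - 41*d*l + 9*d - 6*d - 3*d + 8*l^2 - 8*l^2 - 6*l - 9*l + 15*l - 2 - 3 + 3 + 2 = 0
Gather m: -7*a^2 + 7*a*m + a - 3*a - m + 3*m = -7*a^2 - 2*a + m*(7*a + 2)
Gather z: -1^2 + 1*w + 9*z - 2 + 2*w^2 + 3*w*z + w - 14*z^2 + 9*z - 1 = 2*w^2 + 2*w - 14*z^2 + z*(3*w + 18) - 4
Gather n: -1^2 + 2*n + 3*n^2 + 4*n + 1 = 3*n^2 + 6*n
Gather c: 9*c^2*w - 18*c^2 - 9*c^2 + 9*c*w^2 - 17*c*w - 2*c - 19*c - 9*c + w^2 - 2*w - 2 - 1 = c^2*(9*w - 27) + c*(9*w^2 - 17*w - 30) + w^2 - 2*w - 3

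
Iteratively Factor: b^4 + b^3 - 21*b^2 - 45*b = (b - 5)*(b^3 + 6*b^2 + 9*b) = (b - 5)*(b + 3)*(b^2 + 3*b) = (b - 5)*(b + 3)^2*(b)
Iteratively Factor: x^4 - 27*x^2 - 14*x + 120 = (x - 2)*(x^3 + 2*x^2 - 23*x - 60) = (x - 5)*(x - 2)*(x^2 + 7*x + 12) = (x - 5)*(x - 2)*(x + 3)*(x + 4)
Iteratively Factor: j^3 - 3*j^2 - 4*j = (j + 1)*(j^2 - 4*j) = j*(j + 1)*(j - 4)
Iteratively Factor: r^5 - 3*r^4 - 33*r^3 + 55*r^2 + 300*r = (r + 3)*(r^4 - 6*r^3 - 15*r^2 + 100*r) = (r - 5)*(r + 3)*(r^3 - r^2 - 20*r) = (r - 5)^2*(r + 3)*(r^2 + 4*r) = r*(r - 5)^2*(r + 3)*(r + 4)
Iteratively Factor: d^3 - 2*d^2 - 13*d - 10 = (d + 2)*(d^2 - 4*d - 5) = (d + 1)*(d + 2)*(d - 5)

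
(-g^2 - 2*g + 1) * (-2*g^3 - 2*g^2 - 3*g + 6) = 2*g^5 + 6*g^4 + 5*g^3 - 2*g^2 - 15*g + 6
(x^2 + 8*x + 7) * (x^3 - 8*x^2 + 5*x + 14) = x^5 - 52*x^3 - 2*x^2 + 147*x + 98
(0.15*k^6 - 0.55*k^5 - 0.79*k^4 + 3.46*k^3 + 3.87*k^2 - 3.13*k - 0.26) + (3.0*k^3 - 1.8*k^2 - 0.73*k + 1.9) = 0.15*k^6 - 0.55*k^5 - 0.79*k^4 + 6.46*k^3 + 2.07*k^2 - 3.86*k + 1.64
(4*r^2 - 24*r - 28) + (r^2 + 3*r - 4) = 5*r^2 - 21*r - 32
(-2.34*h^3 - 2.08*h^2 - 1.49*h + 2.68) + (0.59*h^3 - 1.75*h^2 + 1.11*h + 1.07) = -1.75*h^3 - 3.83*h^2 - 0.38*h + 3.75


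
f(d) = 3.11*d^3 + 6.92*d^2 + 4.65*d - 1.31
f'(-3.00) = 47.10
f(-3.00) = -36.95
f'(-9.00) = 635.82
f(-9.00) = -1749.83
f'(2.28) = 84.71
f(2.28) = 82.13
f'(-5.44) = 205.47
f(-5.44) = -322.49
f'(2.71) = 110.68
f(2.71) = 124.01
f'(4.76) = 281.92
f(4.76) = 513.03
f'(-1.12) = 0.85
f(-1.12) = -2.21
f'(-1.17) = 1.23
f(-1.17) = -2.26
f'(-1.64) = 7.05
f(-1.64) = -4.04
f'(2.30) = 85.84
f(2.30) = 83.83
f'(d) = 9.33*d^2 + 13.84*d + 4.65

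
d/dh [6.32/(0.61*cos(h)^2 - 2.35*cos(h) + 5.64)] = (7.7104*cos(h) - 14.852)*sin(h)/(0.61*cos(h)^2 - 2.35*cos(h) + 5.64)^2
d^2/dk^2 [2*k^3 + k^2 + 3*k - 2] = 12*k + 2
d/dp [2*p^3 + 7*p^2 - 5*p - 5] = 6*p^2 + 14*p - 5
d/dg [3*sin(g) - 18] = 3*cos(g)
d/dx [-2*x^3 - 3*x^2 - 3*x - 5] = -6*x^2 - 6*x - 3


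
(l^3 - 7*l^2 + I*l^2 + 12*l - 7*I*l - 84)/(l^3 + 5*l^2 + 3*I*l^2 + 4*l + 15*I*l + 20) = (l^2 - l*(7 + 3*I) + 21*I)/(l^2 + l*(5 - I) - 5*I)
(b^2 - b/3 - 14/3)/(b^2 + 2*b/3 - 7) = (b + 2)/(b + 3)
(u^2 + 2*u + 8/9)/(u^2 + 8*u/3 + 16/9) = (3*u + 2)/(3*u + 4)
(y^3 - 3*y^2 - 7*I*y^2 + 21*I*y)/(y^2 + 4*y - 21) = y*(y - 7*I)/(y + 7)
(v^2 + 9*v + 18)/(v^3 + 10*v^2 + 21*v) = (v + 6)/(v*(v + 7))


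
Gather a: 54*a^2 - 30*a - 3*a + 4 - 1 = 54*a^2 - 33*a + 3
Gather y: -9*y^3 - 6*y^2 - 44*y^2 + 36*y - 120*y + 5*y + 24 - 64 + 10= -9*y^3 - 50*y^2 - 79*y - 30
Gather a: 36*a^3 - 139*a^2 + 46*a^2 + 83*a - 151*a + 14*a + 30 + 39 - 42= 36*a^3 - 93*a^2 - 54*a + 27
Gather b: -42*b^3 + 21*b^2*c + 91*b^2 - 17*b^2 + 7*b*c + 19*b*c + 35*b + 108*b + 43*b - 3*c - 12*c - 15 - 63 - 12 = -42*b^3 + b^2*(21*c + 74) + b*(26*c + 186) - 15*c - 90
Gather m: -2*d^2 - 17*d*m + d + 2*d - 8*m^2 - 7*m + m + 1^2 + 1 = -2*d^2 + 3*d - 8*m^2 + m*(-17*d - 6) + 2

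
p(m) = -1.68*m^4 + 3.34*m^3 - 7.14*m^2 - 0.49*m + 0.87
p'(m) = -6.72*m^3 + 10.02*m^2 - 14.28*m - 0.49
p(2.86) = -93.20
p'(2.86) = -116.58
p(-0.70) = -3.83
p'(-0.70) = 16.72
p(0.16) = 0.62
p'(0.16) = -2.55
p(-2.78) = -225.05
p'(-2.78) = 261.03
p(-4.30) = -968.95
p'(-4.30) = 780.47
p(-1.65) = -45.22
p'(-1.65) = 80.54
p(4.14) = -380.06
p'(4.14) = -364.71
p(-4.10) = -822.07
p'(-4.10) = 689.64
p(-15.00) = -97920.78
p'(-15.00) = 25148.21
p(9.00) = -9169.50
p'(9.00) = -4216.27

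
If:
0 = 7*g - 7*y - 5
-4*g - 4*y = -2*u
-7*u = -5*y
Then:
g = 45/161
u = -50/161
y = -10/23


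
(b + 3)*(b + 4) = b^2 + 7*b + 12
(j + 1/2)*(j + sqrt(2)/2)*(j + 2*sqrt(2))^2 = j^4 + j^3/2 + 9*sqrt(2)*j^3/2 + 9*sqrt(2)*j^2/4 + 12*j^2 + 4*sqrt(2)*j + 6*j + 2*sqrt(2)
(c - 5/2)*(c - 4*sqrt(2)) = c^2 - 4*sqrt(2)*c - 5*c/2 + 10*sqrt(2)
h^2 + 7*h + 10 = (h + 2)*(h + 5)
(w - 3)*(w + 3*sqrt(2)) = w^2 - 3*w + 3*sqrt(2)*w - 9*sqrt(2)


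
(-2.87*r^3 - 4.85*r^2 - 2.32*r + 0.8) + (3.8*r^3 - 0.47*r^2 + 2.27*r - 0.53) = 0.93*r^3 - 5.32*r^2 - 0.0499999999999998*r + 0.27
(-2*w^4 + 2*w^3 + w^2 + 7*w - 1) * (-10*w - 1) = 20*w^5 - 18*w^4 - 12*w^3 - 71*w^2 + 3*w + 1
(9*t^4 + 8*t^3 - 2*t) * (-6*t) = -54*t^5 - 48*t^4 + 12*t^2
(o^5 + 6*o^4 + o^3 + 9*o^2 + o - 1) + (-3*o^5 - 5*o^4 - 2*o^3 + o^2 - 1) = -2*o^5 + o^4 - o^3 + 10*o^2 + o - 2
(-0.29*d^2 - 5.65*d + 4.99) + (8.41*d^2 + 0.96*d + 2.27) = 8.12*d^2 - 4.69*d + 7.26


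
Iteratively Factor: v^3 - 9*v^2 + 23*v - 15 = (v - 3)*(v^2 - 6*v + 5) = (v - 5)*(v - 3)*(v - 1)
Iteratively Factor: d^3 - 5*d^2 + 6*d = (d)*(d^2 - 5*d + 6) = d*(d - 2)*(d - 3)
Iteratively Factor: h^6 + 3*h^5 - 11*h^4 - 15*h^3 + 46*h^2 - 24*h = (h)*(h^5 + 3*h^4 - 11*h^3 - 15*h^2 + 46*h - 24) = h*(h - 1)*(h^4 + 4*h^3 - 7*h^2 - 22*h + 24) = h*(h - 1)^2*(h^3 + 5*h^2 - 2*h - 24) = h*(h - 1)^2*(h + 4)*(h^2 + h - 6) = h*(h - 2)*(h - 1)^2*(h + 4)*(h + 3)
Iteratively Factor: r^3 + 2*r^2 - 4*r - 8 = (r + 2)*(r^2 - 4) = (r + 2)^2*(r - 2)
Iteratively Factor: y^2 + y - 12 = (y + 4)*(y - 3)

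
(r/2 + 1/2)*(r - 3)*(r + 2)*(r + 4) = r^4/2 + 2*r^3 - 7*r^2/2 - 17*r - 12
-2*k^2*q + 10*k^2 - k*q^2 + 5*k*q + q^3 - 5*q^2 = (-2*k + q)*(k + q)*(q - 5)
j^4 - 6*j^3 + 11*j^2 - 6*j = j*(j - 3)*(j - 2)*(j - 1)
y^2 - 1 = (y - 1)*(y + 1)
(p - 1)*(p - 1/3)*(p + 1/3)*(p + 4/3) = p^4 + p^3/3 - 13*p^2/9 - p/27 + 4/27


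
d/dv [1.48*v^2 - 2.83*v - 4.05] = 2.96*v - 2.83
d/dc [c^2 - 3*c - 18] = 2*c - 3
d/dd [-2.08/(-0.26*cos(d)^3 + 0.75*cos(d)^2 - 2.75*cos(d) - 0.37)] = (1.6224*cos(d)^2 - 3.12*cos(d) + 5.72)*sin(d)/(0.26*cos(d)^3 - 0.75*cos(d)^2 + 2.75*cos(d) + 0.37)^2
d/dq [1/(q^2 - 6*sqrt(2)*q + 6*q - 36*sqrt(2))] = 2*(-q - 3 + 3*sqrt(2))/(q^2 - 6*sqrt(2)*q + 6*q - 36*sqrt(2))^2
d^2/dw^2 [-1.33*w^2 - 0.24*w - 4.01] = -2.66000000000000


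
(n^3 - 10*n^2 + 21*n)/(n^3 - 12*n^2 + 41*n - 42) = n/(n - 2)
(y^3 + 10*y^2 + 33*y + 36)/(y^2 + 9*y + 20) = (y^2 + 6*y + 9)/(y + 5)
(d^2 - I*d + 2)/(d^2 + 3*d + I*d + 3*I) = (d - 2*I)/(d + 3)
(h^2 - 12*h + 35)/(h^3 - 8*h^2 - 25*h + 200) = (h - 7)/(h^2 - 3*h - 40)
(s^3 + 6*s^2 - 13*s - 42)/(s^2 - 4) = (s^2 + 4*s - 21)/(s - 2)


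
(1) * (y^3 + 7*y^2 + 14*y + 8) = y^3 + 7*y^2 + 14*y + 8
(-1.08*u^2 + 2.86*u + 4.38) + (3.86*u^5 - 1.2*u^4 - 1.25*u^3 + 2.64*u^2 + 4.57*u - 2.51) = 3.86*u^5 - 1.2*u^4 - 1.25*u^3 + 1.56*u^2 + 7.43*u + 1.87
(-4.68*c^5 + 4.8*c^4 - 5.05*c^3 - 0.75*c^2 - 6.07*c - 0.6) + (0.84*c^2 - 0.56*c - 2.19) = -4.68*c^5 + 4.8*c^4 - 5.05*c^3 + 0.09*c^2 - 6.63*c - 2.79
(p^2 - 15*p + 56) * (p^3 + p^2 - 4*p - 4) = p^5 - 14*p^4 + 37*p^3 + 112*p^2 - 164*p - 224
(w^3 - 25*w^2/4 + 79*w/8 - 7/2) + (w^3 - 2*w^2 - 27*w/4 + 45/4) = 2*w^3 - 33*w^2/4 + 25*w/8 + 31/4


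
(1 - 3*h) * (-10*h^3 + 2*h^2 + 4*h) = 30*h^4 - 16*h^3 - 10*h^2 + 4*h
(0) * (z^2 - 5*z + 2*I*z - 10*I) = 0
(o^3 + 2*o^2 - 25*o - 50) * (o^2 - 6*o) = o^5 - 4*o^4 - 37*o^3 + 100*o^2 + 300*o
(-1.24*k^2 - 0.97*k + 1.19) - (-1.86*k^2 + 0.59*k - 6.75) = 0.62*k^2 - 1.56*k + 7.94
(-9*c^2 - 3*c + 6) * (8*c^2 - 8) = -72*c^4 - 24*c^3 + 120*c^2 + 24*c - 48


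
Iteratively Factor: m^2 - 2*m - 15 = (m + 3)*(m - 5)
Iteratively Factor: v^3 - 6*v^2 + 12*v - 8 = (v - 2)*(v^2 - 4*v + 4) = (v - 2)^2*(v - 2)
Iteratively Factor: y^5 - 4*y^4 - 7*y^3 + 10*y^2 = (y + 2)*(y^4 - 6*y^3 + 5*y^2) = (y - 1)*(y + 2)*(y^3 - 5*y^2) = (y - 5)*(y - 1)*(y + 2)*(y^2) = y*(y - 5)*(y - 1)*(y + 2)*(y)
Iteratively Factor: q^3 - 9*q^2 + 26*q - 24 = (q - 4)*(q^2 - 5*q + 6) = (q - 4)*(q - 2)*(q - 3)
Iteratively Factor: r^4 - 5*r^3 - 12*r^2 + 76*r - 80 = (r - 2)*(r^3 - 3*r^2 - 18*r + 40) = (r - 2)*(r + 4)*(r^2 - 7*r + 10) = (r - 2)^2*(r + 4)*(r - 5)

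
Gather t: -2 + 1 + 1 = 0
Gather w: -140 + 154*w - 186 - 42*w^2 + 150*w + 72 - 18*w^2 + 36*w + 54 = -60*w^2 + 340*w - 200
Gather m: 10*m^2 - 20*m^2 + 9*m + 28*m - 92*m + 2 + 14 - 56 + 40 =-10*m^2 - 55*m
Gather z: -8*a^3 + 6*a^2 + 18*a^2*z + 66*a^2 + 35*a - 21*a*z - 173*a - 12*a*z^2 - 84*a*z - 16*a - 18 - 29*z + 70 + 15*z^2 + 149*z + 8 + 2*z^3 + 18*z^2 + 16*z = -8*a^3 + 72*a^2 - 154*a + 2*z^3 + z^2*(33 - 12*a) + z*(18*a^2 - 105*a + 136) + 60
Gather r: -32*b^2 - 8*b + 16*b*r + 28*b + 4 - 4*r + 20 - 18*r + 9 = -32*b^2 + 20*b + r*(16*b - 22) + 33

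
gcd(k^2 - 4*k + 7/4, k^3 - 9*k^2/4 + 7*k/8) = k - 1/2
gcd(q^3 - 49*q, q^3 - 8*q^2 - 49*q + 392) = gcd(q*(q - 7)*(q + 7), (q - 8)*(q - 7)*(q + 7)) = q^2 - 49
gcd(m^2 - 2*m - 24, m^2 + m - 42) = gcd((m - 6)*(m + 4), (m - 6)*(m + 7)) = m - 6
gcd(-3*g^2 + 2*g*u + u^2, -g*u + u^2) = -g + u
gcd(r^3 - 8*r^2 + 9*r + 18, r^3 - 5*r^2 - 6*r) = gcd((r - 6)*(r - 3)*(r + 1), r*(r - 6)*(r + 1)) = r^2 - 5*r - 6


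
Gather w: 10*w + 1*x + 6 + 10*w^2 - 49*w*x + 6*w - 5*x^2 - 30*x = 10*w^2 + w*(16 - 49*x) - 5*x^2 - 29*x + 6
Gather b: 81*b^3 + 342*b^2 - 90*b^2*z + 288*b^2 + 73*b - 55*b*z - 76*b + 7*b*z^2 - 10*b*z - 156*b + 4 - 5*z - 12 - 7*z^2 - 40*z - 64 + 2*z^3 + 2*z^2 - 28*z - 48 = 81*b^3 + b^2*(630 - 90*z) + b*(7*z^2 - 65*z - 159) + 2*z^3 - 5*z^2 - 73*z - 120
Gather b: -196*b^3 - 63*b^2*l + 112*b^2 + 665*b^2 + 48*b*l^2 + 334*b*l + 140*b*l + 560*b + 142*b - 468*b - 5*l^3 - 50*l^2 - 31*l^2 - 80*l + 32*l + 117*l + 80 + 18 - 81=-196*b^3 + b^2*(777 - 63*l) + b*(48*l^2 + 474*l + 234) - 5*l^3 - 81*l^2 + 69*l + 17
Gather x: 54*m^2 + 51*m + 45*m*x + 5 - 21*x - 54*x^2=54*m^2 + 51*m - 54*x^2 + x*(45*m - 21) + 5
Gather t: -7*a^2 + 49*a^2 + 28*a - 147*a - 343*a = 42*a^2 - 462*a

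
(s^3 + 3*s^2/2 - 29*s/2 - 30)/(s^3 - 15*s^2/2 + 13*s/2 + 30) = (2*s^2 + 11*s + 15)/(2*s^2 - 7*s - 15)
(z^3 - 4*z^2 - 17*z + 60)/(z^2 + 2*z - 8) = (z^2 - 8*z + 15)/(z - 2)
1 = 1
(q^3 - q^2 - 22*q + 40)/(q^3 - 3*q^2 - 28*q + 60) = (q - 4)/(q - 6)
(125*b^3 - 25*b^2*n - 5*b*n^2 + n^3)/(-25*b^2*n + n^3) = (-5*b + n)/n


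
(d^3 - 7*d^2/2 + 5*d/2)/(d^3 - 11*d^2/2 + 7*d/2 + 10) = d*(d - 1)/(d^2 - 3*d - 4)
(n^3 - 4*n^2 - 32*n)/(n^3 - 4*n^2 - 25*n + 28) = n*(n - 8)/(n^2 - 8*n + 7)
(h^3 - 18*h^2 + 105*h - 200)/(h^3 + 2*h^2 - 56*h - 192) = (h^2 - 10*h + 25)/(h^2 + 10*h + 24)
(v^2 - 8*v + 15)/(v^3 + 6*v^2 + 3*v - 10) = (v^2 - 8*v + 15)/(v^3 + 6*v^2 + 3*v - 10)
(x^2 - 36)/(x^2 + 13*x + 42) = (x - 6)/(x + 7)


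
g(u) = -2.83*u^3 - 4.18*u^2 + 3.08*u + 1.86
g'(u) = -8.49*u^2 - 8.36*u + 3.08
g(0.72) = 0.85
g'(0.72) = -7.34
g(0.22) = 2.31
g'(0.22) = 0.83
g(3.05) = -107.92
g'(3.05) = -101.40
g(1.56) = -14.25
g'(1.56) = -30.62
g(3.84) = -208.19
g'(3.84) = -154.21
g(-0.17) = 1.23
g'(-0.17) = 4.26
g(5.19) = -490.38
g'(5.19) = -269.00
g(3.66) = -181.61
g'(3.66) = -141.25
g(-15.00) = 8566.41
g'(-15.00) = -1781.77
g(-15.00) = 8566.41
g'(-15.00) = -1781.77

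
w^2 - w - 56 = (w - 8)*(w + 7)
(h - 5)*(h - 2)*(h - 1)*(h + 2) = h^4 - 6*h^3 + h^2 + 24*h - 20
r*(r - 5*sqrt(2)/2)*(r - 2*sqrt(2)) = r^3 - 9*sqrt(2)*r^2/2 + 10*r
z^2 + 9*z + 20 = (z + 4)*(z + 5)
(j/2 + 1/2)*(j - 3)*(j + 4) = j^3/2 + j^2 - 11*j/2 - 6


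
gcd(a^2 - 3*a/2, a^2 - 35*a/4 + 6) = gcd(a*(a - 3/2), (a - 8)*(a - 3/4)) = 1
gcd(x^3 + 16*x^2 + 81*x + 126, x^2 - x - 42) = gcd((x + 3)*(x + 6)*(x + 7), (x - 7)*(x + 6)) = x + 6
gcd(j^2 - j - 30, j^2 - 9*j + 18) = j - 6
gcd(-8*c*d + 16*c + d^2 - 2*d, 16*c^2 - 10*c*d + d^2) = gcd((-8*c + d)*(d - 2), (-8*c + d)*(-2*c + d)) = 8*c - d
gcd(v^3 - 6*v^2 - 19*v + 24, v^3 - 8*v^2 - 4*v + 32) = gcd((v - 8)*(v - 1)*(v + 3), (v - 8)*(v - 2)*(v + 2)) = v - 8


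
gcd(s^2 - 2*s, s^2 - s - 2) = s - 2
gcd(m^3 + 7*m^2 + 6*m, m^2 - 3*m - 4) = m + 1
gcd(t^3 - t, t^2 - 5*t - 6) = t + 1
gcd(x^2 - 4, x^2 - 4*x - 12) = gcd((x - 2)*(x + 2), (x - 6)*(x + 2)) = x + 2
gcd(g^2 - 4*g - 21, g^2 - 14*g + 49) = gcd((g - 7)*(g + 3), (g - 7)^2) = g - 7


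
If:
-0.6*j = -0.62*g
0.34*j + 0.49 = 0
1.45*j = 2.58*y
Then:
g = -1.39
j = -1.44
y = -0.81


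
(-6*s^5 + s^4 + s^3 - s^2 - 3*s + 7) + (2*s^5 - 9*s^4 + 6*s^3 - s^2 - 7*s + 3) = -4*s^5 - 8*s^4 + 7*s^3 - 2*s^2 - 10*s + 10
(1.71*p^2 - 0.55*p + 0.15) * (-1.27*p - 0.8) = -2.1717*p^3 - 0.6695*p^2 + 0.2495*p - 0.12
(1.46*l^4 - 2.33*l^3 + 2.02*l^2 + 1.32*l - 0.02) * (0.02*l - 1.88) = 0.0292*l^5 - 2.7914*l^4 + 4.4208*l^3 - 3.7712*l^2 - 2.482*l + 0.0376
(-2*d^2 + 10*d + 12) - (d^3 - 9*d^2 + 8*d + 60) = -d^3 + 7*d^2 + 2*d - 48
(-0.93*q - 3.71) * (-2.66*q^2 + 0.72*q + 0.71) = 2.4738*q^3 + 9.199*q^2 - 3.3315*q - 2.6341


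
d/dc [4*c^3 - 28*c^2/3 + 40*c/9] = 12*c^2 - 56*c/3 + 40/9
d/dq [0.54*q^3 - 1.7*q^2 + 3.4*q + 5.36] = 1.62*q^2 - 3.4*q + 3.4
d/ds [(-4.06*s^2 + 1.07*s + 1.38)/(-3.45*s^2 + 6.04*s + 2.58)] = (-20.8309*s^2 - 11.4276*s - 5.5746)/(11.9025*s^4 - 41.676*s^3 + 18.6796*s^2 + 31.1664*s + 6.6564)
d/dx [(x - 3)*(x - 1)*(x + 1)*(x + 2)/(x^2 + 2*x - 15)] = (2*x^3 + 17*x^2 + 20*x - 3)/(x^2 + 10*x + 25)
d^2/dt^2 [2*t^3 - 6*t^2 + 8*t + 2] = 12*t - 12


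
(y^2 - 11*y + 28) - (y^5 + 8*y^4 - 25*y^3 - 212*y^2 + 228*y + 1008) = -y^5 - 8*y^4 + 25*y^3 + 213*y^2 - 239*y - 980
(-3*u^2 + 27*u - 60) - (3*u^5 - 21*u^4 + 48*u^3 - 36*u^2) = -3*u^5 + 21*u^4 - 48*u^3 + 33*u^2 + 27*u - 60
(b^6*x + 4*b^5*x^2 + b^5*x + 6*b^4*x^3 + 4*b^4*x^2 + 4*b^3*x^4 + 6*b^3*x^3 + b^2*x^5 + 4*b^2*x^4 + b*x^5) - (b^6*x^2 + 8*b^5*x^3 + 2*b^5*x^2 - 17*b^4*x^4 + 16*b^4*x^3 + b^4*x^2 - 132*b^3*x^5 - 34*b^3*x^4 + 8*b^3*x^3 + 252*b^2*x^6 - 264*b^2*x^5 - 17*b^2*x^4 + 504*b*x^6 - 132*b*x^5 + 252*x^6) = -b^6*x^2 + b^6*x - 8*b^5*x^3 + 2*b^5*x^2 + b^5*x + 17*b^4*x^4 - 10*b^4*x^3 + 3*b^4*x^2 + 132*b^3*x^5 + 38*b^3*x^4 - 2*b^3*x^3 - 252*b^2*x^6 + 265*b^2*x^5 + 21*b^2*x^4 - 504*b*x^6 + 133*b*x^5 - 252*x^6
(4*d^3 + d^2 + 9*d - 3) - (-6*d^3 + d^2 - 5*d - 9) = 10*d^3 + 14*d + 6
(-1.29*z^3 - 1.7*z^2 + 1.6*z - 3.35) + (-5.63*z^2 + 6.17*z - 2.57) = -1.29*z^3 - 7.33*z^2 + 7.77*z - 5.92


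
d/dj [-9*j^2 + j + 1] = 1 - 18*j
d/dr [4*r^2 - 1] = 8*r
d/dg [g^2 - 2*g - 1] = 2*g - 2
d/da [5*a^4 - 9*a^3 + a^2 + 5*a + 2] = 20*a^3 - 27*a^2 + 2*a + 5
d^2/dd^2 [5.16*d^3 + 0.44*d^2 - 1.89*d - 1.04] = 30.96*d + 0.88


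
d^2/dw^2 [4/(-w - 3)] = -8/(w + 3)^3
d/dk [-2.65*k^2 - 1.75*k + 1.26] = -5.3*k - 1.75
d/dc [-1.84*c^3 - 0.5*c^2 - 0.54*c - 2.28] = -5.52*c^2 - 1.0*c - 0.54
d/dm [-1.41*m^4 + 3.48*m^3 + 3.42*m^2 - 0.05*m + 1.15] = -5.64*m^3 + 10.44*m^2 + 6.84*m - 0.05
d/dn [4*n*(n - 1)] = 8*n - 4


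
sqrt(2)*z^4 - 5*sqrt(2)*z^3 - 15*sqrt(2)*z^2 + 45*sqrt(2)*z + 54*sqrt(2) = (z - 6)*(z - 3)*(z + 3)*(sqrt(2)*z + sqrt(2))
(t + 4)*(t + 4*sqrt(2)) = t^2 + 4*t + 4*sqrt(2)*t + 16*sqrt(2)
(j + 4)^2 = j^2 + 8*j + 16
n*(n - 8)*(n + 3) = n^3 - 5*n^2 - 24*n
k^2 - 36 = (k - 6)*(k + 6)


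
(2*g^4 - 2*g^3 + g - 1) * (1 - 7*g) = -14*g^5 + 16*g^4 - 2*g^3 - 7*g^2 + 8*g - 1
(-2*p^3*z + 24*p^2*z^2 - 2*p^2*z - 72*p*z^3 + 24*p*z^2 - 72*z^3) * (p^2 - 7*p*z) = -2*p^5*z + 38*p^4*z^2 - 2*p^4*z - 240*p^3*z^3 + 38*p^3*z^2 + 504*p^2*z^4 - 240*p^2*z^3 + 504*p*z^4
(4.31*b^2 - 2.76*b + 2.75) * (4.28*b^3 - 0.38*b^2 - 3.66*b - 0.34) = 18.4468*b^5 - 13.4506*b^4 - 2.9558*b^3 + 7.5912*b^2 - 9.1266*b - 0.935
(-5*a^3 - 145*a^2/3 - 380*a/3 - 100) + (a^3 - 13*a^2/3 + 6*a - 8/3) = -4*a^3 - 158*a^2/3 - 362*a/3 - 308/3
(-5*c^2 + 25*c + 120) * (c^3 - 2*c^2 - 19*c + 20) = -5*c^5 + 35*c^4 + 165*c^3 - 815*c^2 - 1780*c + 2400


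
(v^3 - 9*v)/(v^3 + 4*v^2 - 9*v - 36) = v/(v + 4)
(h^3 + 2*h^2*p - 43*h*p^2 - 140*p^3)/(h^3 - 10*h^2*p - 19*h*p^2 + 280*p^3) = (-h - 4*p)/(-h + 8*p)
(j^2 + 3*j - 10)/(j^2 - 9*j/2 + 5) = 2*(j + 5)/(2*j - 5)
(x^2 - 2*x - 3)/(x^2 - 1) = (x - 3)/(x - 1)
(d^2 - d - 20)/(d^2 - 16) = (d - 5)/(d - 4)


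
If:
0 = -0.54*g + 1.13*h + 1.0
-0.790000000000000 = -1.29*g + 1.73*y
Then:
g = 1.34108527131783*y + 0.612403100775194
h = 0.640872607532414*y - 0.592302942992385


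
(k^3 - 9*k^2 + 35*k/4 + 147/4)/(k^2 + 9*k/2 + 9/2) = (2*k^2 - 21*k + 49)/(2*(k + 3))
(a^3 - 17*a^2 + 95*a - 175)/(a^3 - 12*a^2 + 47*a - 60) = (a^2 - 12*a + 35)/(a^2 - 7*a + 12)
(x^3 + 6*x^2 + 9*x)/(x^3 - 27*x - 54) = x/(x - 6)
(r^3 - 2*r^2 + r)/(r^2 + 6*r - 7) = r*(r - 1)/(r + 7)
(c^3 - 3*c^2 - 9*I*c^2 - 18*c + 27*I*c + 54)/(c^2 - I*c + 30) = (c^2 - 3*c*(1 + I) + 9*I)/(c + 5*I)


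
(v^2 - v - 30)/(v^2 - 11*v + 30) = (v + 5)/(v - 5)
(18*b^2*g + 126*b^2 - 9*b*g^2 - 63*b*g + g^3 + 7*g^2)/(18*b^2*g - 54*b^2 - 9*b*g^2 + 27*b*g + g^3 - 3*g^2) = (g + 7)/(g - 3)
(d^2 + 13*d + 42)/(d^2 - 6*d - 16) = (d^2 + 13*d + 42)/(d^2 - 6*d - 16)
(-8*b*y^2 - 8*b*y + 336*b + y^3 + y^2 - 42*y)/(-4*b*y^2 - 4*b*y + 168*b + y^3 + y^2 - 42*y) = (-8*b + y)/(-4*b + y)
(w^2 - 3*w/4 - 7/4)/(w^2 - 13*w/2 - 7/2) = (-4*w^2 + 3*w + 7)/(2*(-2*w^2 + 13*w + 7))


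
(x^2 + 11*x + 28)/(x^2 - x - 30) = (x^2 + 11*x + 28)/(x^2 - x - 30)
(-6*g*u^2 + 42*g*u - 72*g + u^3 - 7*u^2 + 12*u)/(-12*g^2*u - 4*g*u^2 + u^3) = (u^2 - 7*u + 12)/(u*(2*g + u))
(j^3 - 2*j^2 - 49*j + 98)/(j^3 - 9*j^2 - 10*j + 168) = (j^2 + 5*j - 14)/(j^2 - 2*j - 24)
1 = 1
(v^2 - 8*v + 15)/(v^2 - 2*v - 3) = (v - 5)/(v + 1)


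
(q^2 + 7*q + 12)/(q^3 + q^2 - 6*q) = (q + 4)/(q*(q - 2))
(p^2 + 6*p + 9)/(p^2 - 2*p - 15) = (p + 3)/(p - 5)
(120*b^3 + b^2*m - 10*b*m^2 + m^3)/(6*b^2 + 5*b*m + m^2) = (40*b^2 - 13*b*m + m^2)/(2*b + m)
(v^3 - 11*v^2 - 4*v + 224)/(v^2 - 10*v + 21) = (v^2 - 4*v - 32)/(v - 3)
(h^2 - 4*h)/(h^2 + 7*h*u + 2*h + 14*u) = h*(h - 4)/(h^2 + 7*h*u + 2*h + 14*u)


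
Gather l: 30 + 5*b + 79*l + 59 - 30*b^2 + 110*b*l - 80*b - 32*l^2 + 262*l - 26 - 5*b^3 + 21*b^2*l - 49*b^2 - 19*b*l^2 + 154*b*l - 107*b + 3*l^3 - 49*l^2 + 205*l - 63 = -5*b^3 - 79*b^2 - 182*b + 3*l^3 + l^2*(-19*b - 81) + l*(21*b^2 + 264*b + 546)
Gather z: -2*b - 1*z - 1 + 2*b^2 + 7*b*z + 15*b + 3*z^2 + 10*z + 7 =2*b^2 + 13*b + 3*z^2 + z*(7*b + 9) + 6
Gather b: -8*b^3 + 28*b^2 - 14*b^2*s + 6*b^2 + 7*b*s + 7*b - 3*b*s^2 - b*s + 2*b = -8*b^3 + b^2*(34 - 14*s) + b*(-3*s^2 + 6*s + 9)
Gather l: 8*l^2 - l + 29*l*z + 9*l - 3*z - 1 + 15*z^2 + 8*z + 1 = 8*l^2 + l*(29*z + 8) + 15*z^2 + 5*z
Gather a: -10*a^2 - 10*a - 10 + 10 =-10*a^2 - 10*a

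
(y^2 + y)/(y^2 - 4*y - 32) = y*(y + 1)/(y^2 - 4*y - 32)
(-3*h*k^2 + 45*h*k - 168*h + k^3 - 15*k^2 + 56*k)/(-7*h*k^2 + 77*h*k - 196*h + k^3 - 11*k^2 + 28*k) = (3*h*k - 24*h - k^2 + 8*k)/(7*h*k - 28*h - k^2 + 4*k)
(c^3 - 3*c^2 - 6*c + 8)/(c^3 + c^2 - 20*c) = (c^2 + c - 2)/(c*(c + 5))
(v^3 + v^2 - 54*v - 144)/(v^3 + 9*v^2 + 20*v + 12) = (v^2 - 5*v - 24)/(v^2 + 3*v + 2)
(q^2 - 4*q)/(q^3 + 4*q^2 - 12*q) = (q - 4)/(q^2 + 4*q - 12)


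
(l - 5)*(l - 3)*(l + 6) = l^3 - 2*l^2 - 33*l + 90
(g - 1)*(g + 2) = g^2 + g - 2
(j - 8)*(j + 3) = j^2 - 5*j - 24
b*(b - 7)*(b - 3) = b^3 - 10*b^2 + 21*b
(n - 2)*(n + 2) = n^2 - 4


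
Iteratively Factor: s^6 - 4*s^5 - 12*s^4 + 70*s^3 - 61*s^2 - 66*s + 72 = (s - 1)*(s^5 - 3*s^4 - 15*s^3 + 55*s^2 - 6*s - 72) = (s - 1)*(s + 4)*(s^4 - 7*s^3 + 13*s^2 + 3*s - 18) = (s - 3)*(s - 1)*(s + 4)*(s^3 - 4*s^2 + s + 6) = (s - 3)*(s - 2)*(s - 1)*(s + 4)*(s^2 - 2*s - 3) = (s - 3)*(s - 2)*(s - 1)*(s + 1)*(s + 4)*(s - 3)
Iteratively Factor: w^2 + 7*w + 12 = (w + 4)*(w + 3)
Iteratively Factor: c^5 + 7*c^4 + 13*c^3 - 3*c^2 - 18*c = (c + 2)*(c^4 + 5*c^3 + 3*c^2 - 9*c) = (c + 2)*(c + 3)*(c^3 + 2*c^2 - 3*c) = c*(c + 2)*(c + 3)*(c^2 + 2*c - 3) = c*(c + 2)*(c + 3)^2*(c - 1)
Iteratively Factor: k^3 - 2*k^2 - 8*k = (k - 4)*(k^2 + 2*k) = (k - 4)*(k + 2)*(k)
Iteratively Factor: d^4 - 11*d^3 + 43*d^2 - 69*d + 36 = (d - 1)*(d^3 - 10*d^2 + 33*d - 36) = (d - 3)*(d - 1)*(d^2 - 7*d + 12) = (d - 4)*(d - 3)*(d - 1)*(d - 3)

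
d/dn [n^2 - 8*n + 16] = 2*n - 8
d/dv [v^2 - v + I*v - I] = 2*v - 1 + I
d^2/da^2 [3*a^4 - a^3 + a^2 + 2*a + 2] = 36*a^2 - 6*a + 2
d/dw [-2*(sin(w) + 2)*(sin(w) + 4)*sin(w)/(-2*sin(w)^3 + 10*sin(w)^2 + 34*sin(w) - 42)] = (-11*sin(w)^4 - 50*sin(w)^3 + sin(w)^2 + 252*sin(w) + 168)*cos(w)/((sin(w) - 7)^2*(sin(w) - 1)^2*(sin(w) + 3)^2)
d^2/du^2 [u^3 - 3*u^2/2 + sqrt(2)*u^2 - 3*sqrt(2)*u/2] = 6*u - 3 + 2*sqrt(2)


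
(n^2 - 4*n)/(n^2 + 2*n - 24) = n/(n + 6)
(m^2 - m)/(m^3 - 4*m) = (m - 1)/(m^2 - 4)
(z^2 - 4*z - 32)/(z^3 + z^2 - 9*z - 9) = (z^2 - 4*z - 32)/(z^3 + z^2 - 9*z - 9)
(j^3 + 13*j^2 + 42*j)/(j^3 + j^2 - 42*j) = (j + 6)/(j - 6)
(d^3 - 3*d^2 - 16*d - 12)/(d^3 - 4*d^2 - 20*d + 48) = (d^2 + 3*d + 2)/(d^2 + 2*d - 8)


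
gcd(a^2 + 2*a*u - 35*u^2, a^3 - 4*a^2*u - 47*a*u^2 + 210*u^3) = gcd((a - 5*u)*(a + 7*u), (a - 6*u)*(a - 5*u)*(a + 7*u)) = -a^2 - 2*a*u + 35*u^2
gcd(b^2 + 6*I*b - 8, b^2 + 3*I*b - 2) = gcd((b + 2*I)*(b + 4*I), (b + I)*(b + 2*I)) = b + 2*I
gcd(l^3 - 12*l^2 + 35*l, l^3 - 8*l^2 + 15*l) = l^2 - 5*l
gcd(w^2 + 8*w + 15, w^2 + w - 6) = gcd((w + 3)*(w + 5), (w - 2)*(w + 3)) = w + 3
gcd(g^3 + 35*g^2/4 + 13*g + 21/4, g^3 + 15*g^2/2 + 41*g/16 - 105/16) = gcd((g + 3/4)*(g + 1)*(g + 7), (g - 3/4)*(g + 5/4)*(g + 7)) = g + 7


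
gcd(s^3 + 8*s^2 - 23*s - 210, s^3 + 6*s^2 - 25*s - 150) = s^2 + s - 30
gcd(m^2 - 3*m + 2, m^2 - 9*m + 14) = m - 2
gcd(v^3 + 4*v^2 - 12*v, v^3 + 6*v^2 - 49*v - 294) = v + 6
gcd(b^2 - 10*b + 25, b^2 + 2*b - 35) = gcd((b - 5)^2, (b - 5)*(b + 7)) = b - 5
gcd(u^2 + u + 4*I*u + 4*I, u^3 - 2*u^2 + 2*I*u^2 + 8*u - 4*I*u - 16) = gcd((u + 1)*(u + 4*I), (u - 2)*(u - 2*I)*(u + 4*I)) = u + 4*I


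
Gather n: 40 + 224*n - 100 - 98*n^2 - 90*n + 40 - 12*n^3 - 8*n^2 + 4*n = -12*n^3 - 106*n^2 + 138*n - 20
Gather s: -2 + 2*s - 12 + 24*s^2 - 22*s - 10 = 24*s^2 - 20*s - 24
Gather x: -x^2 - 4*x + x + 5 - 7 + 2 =-x^2 - 3*x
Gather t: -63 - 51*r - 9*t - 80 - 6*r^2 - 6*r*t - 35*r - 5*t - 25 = -6*r^2 - 86*r + t*(-6*r - 14) - 168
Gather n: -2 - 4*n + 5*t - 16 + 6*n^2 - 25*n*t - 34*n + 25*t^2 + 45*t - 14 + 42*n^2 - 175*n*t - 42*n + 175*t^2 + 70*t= 48*n^2 + n*(-200*t - 80) + 200*t^2 + 120*t - 32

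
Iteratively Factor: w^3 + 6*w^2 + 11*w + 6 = (w + 2)*(w^2 + 4*w + 3) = (w + 2)*(w + 3)*(w + 1)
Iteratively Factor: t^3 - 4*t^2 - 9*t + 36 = (t - 4)*(t^2 - 9) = (t - 4)*(t + 3)*(t - 3)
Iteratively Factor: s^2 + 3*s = (s)*(s + 3)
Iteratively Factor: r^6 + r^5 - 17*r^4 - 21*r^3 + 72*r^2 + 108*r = (r + 3)*(r^5 - 2*r^4 - 11*r^3 + 12*r^2 + 36*r) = (r - 3)*(r + 3)*(r^4 + r^3 - 8*r^2 - 12*r) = (r - 3)*(r + 2)*(r + 3)*(r^3 - r^2 - 6*r) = r*(r - 3)*(r + 2)*(r + 3)*(r^2 - r - 6) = r*(r - 3)^2*(r + 2)*(r + 3)*(r + 2)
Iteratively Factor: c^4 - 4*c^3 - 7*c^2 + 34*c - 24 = (c - 2)*(c^3 - 2*c^2 - 11*c + 12) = (c - 2)*(c - 1)*(c^2 - c - 12) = (c - 4)*(c - 2)*(c - 1)*(c + 3)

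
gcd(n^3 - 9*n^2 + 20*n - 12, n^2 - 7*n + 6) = n^2 - 7*n + 6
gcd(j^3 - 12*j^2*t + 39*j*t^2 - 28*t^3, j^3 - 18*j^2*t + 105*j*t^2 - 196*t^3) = j^2 - 11*j*t + 28*t^2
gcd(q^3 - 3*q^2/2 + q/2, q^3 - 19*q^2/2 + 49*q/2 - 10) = q - 1/2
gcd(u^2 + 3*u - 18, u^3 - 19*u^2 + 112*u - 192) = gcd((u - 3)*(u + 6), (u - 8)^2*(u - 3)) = u - 3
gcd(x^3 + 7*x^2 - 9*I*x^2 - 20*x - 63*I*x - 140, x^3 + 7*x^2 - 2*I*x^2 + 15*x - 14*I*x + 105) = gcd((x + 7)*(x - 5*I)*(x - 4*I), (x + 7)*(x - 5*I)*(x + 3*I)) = x^2 + x*(7 - 5*I) - 35*I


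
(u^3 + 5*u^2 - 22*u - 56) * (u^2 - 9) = u^5 + 5*u^4 - 31*u^3 - 101*u^2 + 198*u + 504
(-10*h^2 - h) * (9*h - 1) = -90*h^3 + h^2 + h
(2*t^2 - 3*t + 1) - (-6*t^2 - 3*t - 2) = 8*t^2 + 3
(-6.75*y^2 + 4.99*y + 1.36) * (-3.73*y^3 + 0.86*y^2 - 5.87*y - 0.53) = 25.1775*y^5 - 24.4177*y^4 + 38.8411*y^3 - 24.5442*y^2 - 10.6279*y - 0.7208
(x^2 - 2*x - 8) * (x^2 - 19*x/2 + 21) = x^4 - 23*x^3/2 + 32*x^2 + 34*x - 168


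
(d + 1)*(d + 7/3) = d^2 + 10*d/3 + 7/3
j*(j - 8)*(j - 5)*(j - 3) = j^4 - 16*j^3 + 79*j^2 - 120*j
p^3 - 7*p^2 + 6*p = p*(p - 6)*(p - 1)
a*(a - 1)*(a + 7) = a^3 + 6*a^2 - 7*a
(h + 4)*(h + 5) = h^2 + 9*h + 20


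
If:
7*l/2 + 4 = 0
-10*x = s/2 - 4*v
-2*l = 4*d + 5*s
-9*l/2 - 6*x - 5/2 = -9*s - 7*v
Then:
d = 115*x/79 + 501/553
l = -8/7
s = -92*x/79 - 148/553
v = 186*x/79 - 37/1106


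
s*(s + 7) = s^2 + 7*s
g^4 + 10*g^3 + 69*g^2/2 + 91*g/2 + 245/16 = (g + 1/2)*(g + 5/2)*(g + 7/2)^2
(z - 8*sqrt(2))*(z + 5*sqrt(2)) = z^2 - 3*sqrt(2)*z - 80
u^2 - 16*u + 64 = (u - 8)^2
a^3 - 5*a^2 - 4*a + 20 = (a - 5)*(a - 2)*(a + 2)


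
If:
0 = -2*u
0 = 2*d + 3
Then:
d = -3/2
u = 0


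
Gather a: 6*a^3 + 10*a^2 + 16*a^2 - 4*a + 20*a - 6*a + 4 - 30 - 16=6*a^3 + 26*a^2 + 10*a - 42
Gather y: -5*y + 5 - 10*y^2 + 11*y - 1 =-10*y^2 + 6*y + 4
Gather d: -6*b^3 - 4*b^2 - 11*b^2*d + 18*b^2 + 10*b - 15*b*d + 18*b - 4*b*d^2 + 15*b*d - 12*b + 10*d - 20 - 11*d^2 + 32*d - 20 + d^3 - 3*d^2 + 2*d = -6*b^3 + 14*b^2 + 16*b + d^3 + d^2*(-4*b - 14) + d*(44 - 11*b^2) - 40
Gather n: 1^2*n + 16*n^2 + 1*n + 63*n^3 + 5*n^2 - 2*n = 63*n^3 + 21*n^2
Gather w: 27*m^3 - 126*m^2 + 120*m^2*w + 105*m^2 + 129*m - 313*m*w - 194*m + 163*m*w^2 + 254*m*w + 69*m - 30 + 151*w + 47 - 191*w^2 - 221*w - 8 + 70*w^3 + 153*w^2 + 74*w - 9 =27*m^3 - 21*m^2 + 4*m + 70*w^3 + w^2*(163*m - 38) + w*(120*m^2 - 59*m + 4)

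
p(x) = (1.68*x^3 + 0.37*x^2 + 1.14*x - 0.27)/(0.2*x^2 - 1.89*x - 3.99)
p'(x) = (1.89 - 0.4*x)*(1.68*x^3 + 0.37*x^2 + 1.14*x - 0.27)/(0.2*x^2 - 1.89*x - 3.99)^2 + (5.04*x^2 + 0.74*x + 1.14)/(0.2*x^2 - 1.89*x - 3.99)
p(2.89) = -6.00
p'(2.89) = -5.27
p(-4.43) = -17.35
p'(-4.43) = 4.00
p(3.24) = -8.04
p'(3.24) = -6.45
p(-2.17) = -17.25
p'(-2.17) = -23.09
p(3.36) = -8.84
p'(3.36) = -6.89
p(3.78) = -12.09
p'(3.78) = -8.62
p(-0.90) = 1.04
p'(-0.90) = -3.25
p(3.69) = -11.33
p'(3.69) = -8.23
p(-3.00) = -13.14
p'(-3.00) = 1.06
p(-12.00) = -60.30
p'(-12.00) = 6.62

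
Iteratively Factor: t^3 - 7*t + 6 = (t + 3)*(t^2 - 3*t + 2) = (t - 2)*(t + 3)*(t - 1)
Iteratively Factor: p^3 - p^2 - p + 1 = (p - 1)*(p^2 - 1) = (p - 1)^2*(p + 1)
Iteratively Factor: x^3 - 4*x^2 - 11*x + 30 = (x - 2)*(x^2 - 2*x - 15) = (x - 5)*(x - 2)*(x + 3)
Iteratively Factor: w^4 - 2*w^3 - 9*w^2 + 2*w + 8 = (w - 1)*(w^3 - w^2 - 10*w - 8) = (w - 1)*(w + 2)*(w^2 - 3*w - 4) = (w - 4)*(w - 1)*(w + 2)*(w + 1)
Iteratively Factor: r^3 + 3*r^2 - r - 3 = (r + 3)*(r^2 - 1) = (r - 1)*(r + 3)*(r + 1)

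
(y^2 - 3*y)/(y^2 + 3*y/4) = 4*(y - 3)/(4*y + 3)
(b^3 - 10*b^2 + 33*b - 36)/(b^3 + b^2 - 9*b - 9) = (b^2 - 7*b + 12)/(b^2 + 4*b + 3)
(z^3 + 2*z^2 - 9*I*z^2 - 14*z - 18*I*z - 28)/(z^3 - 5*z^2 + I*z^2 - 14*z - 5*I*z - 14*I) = (z^2 - 9*I*z - 14)/(z^2 + z*(-7 + I) - 7*I)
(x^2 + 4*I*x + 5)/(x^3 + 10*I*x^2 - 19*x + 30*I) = 1/(x + 6*I)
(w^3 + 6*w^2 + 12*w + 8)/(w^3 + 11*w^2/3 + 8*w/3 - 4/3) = 3*(w + 2)/(3*w - 1)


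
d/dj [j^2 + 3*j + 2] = 2*j + 3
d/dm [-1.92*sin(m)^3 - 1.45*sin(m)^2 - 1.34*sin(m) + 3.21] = (-2.9*sin(m) + 2.88*cos(2*m) - 4.22)*cos(m)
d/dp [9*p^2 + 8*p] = 18*p + 8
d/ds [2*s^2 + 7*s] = 4*s + 7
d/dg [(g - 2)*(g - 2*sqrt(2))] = 2*g - 2*sqrt(2) - 2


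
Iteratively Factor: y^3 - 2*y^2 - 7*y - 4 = (y + 1)*(y^2 - 3*y - 4) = (y + 1)^2*(y - 4)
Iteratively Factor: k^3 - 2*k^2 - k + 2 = (k + 1)*(k^2 - 3*k + 2) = (k - 2)*(k + 1)*(k - 1)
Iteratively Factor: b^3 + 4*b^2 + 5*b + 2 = (b + 2)*(b^2 + 2*b + 1) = (b + 1)*(b + 2)*(b + 1)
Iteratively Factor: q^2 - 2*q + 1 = (q - 1)*(q - 1)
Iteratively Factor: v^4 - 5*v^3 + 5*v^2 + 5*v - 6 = (v + 1)*(v^3 - 6*v^2 + 11*v - 6) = (v - 2)*(v + 1)*(v^2 - 4*v + 3) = (v - 3)*(v - 2)*(v + 1)*(v - 1)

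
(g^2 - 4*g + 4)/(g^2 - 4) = (g - 2)/(g + 2)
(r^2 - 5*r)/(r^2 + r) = (r - 5)/(r + 1)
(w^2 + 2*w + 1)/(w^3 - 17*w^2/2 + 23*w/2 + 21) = 2*(w + 1)/(2*w^2 - 19*w + 42)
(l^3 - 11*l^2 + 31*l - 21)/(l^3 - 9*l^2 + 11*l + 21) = (l - 1)/(l + 1)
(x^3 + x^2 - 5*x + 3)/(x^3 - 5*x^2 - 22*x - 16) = (-x^3 - x^2 + 5*x - 3)/(-x^3 + 5*x^2 + 22*x + 16)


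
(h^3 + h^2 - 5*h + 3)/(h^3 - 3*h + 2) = (h + 3)/(h + 2)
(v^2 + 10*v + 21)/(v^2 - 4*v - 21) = (v + 7)/(v - 7)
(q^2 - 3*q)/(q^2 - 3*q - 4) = q*(3 - q)/(-q^2 + 3*q + 4)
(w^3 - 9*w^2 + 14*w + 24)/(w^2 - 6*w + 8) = (w^2 - 5*w - 6)/(w - 2)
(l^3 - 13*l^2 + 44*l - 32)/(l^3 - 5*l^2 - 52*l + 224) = (l - 1)/(l + 7)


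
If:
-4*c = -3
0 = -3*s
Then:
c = 3/4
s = 0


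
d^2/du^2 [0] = 0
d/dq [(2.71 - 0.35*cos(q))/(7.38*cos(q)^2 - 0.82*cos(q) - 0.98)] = (-2.583*cos(q)^2 + 39.9996*cos(q) - 2.5652)*sin(q)/(54.4644*cos(q)^4 - 12.1032*cos(q)^3 - 13.7924*cos(q)^2 + 1.6072*cos(q) + 0.9604)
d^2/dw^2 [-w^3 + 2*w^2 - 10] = 4 - 6*w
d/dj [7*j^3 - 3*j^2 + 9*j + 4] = 21*j^2 - 6*j + 9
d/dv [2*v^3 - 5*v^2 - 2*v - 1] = 6*v^2 - 10*v - 2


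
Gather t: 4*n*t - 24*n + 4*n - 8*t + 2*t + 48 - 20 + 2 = -20*n + t*(4*n - 6) + 30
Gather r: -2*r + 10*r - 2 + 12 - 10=8*r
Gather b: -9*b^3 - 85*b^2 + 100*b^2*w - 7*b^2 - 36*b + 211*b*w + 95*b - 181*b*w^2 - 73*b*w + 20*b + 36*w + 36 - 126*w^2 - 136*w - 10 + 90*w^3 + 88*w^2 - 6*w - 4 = -9*b^3 + b^2*(100*w - 92) + b*(-181*w^2 + 138*w + 79) + 90*w^3 - 38*w^2 - 106*w + 22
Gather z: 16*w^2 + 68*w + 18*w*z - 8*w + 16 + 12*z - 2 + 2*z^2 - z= 16*w^2 + 60*w + 2*z^2 + z*(18*w + 11) + 14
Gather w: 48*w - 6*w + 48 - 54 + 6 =42*w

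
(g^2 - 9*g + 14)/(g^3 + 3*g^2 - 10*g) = (g - 7)/(g*(g + 5))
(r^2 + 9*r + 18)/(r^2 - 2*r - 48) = (r + 3)/(r - 8)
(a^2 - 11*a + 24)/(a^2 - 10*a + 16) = (a - 3)/(a - 2)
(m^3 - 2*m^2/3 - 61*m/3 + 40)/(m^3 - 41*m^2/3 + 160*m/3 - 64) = (m + 5)/(m - 8)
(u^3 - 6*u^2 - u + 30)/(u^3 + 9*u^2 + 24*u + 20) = (u^2 - 8*u + 15)/(u^2 + 7*u + 10)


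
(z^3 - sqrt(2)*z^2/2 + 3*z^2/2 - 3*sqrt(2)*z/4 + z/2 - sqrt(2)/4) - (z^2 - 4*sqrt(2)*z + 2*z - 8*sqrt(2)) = z^3 - sqrt(2)*z^2/2 + z^2/2 - 3*z/2 + 13*sqrt(2)*z/4 + 31*sqrt(2)/4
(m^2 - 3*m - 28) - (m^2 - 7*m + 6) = 4*m - 34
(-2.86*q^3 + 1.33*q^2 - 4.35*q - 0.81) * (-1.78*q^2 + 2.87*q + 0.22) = 5.0908*q^5 - 10.5756*q^4 + 10.9309*q^3 - 10.7501*q^2 - 3.2817*q - 0.1782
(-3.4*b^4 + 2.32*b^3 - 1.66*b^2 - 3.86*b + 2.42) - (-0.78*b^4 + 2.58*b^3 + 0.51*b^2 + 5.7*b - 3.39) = -2.62*b^4 - 0.26*b^3 - 2.17*b^2 - 9.56*b + 5.81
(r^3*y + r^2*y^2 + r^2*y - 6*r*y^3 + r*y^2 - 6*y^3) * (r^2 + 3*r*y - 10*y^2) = r^5*y + 4*r^4*y^2 + r^4*y - 13*r^3*y^3 + 4*r^3*y^2 - 28*r^2*y^4 - 13*r^2*y^3 + 60*r*y^5 - 28*r*y^4 + 60*y^5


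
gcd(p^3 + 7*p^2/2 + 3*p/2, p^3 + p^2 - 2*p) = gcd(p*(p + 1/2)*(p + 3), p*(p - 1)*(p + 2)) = p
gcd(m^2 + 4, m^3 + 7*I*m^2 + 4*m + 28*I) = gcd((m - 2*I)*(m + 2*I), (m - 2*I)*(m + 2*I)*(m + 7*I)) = m^2 + 4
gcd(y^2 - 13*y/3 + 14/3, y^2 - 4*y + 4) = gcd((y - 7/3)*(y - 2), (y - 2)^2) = y - 2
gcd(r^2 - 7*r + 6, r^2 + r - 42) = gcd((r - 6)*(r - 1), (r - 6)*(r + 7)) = r - 6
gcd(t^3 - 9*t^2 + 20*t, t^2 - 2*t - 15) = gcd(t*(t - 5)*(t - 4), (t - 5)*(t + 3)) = t - 5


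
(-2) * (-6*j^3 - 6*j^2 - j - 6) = 12*j^3 + 12*j^2 + 2*j + 12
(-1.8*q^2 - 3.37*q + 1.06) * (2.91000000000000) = -5.238*q^2 - 9.8067*q + 3.0846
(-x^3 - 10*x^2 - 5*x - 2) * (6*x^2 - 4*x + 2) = -6*x^5 - 56*x^4 + 8*x^3 - 12*x^2 - 2*x - 4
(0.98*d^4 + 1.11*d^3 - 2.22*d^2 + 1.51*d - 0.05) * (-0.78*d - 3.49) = -0.7644*d^5 - 4.286*d^4 - 2.1423*d^3 + 6.57*d^2 - 5.2309*d + 0.1745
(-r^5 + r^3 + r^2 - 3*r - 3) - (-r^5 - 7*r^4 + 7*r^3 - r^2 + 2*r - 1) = 7*r^4 - 6*r^3 + 2*r^2 - 5*r - 2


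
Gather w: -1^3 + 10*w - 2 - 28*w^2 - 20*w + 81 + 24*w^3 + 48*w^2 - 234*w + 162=24*w^3 + 20*w^2 - 244*w + 240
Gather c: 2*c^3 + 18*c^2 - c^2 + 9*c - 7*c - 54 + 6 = 2*c^3 + 17*c^2 + 2*c - 48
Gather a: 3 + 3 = 6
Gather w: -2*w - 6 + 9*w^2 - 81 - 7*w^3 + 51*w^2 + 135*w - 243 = -7*w^3 + 60*w^2 + 133*w - 330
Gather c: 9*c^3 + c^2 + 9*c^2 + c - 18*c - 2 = 9*c^3 + 10*c^2 - 17*c - 2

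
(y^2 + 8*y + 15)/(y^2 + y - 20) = (y + 3)/(y - 4)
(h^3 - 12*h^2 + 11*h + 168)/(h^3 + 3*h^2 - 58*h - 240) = (h^2 - 4*h - 21)/(h^2 + 11*h + 30)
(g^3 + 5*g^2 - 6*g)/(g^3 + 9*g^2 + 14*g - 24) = g/(g + 4)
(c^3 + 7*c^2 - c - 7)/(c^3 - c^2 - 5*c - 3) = (c^2 + 6*c - 7)/(c^2 - 2*c - 3)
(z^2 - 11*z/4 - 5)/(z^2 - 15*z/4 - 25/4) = (z - 4)/(z - 5)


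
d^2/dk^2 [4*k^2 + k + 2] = 8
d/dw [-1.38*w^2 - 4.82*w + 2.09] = -2.76*w - 4.82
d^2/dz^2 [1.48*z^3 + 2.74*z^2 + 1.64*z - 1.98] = 8.88*z + 5.48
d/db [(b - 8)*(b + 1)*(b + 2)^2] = 4*b^3 - 9*b^2 - 64*b - 60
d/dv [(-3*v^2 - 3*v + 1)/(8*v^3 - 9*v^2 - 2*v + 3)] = (24*v^4 + 48*v^3 - 45*v^2 - 7)/(64*v^6 - 144*v^5 + 49*v^4 + 84*v^3 - 50*v^2 - 12*v + 9)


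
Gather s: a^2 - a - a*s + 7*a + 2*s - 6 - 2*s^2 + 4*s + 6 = a^2 + 6*a - 2*s^2 + s*(6 - a)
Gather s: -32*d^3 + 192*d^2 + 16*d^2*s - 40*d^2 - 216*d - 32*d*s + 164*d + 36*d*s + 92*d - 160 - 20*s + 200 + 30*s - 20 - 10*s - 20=-32*d^3 + 152*d^2 + 40*d + s*(16*d^2 + 4*d)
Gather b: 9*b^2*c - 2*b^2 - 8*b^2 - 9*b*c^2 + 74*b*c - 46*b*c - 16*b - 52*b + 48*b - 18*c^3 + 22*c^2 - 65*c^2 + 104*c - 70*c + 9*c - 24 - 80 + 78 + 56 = b^2*(9*c - 10) + b*(-9*c^2 + 28*c - 20) - 18*c^3 - 43*c^2 + 43*c + 30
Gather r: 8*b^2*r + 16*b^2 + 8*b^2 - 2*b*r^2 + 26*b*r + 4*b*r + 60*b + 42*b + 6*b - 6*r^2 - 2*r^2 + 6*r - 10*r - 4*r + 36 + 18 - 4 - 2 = 24*b^2 + 108*b + r^2*(-2*b - 8) + r*(8*b^2 + 30*b - 8) + 48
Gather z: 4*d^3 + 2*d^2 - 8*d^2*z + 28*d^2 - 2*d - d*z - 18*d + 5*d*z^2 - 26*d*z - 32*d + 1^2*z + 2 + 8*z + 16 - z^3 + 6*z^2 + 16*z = 4*d^3 + 30*d^2 - 52*d - z^3 + z^2*(5*d + 6) + z*(-8*d^2 - 27*d + 25) + 18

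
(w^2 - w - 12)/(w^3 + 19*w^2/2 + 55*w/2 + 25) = 2*(w^2 - w - 12)/(2*w^3 + 19*w^2 + 55*w + 50)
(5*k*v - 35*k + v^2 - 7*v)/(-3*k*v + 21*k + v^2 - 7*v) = (5*k + v)/(-3*k + v)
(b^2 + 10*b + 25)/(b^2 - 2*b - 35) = (b + 5)/(b - 7)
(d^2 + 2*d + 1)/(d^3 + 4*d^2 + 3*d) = (d + 1)/(d*(d + 3))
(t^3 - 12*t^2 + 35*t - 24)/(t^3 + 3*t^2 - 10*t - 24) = (t^2 - 9*t + 8)/(t^2 + 6*t + 8)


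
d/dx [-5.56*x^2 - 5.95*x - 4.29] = -11.12*x - 5.95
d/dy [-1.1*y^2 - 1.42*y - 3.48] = -2.2*y - 1.42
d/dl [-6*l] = -6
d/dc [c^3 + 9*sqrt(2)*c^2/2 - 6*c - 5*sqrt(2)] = 3*c^2 + 9*sqrt(2)*c - 6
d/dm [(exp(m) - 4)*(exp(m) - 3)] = (2*exp(m) - 7)*exp(m)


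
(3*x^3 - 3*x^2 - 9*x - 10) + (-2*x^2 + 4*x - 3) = 3*x^3 - 5*x^2 - 5*x - 13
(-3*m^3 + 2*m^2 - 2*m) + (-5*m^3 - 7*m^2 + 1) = -8*m^3 - 5*m^2 - 2*m + 1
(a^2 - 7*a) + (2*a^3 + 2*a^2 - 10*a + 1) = 2*a^3 + 3*a^2 - 17*a + 1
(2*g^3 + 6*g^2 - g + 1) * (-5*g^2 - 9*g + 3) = -10*g^5 - 48*g^4 - 43*g^3 + 22*g^2 - 12*g + 3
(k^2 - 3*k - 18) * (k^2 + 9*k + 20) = k^4 + 6*k^3 - 25*k^2 - 222*k - 360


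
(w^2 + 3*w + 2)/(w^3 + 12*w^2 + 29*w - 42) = (w^2 + 3*w + 2)/(w^3 + 12*w^2 + 29*w - 42)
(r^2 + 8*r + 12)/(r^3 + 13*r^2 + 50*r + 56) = (r + 6)/(r^2 + 11*r + 28)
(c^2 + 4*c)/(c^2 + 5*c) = (c + 4)/(c + 5)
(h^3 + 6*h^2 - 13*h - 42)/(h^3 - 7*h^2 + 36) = (h + 7)/(h - 6)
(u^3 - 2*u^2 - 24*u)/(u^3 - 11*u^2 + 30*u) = (u + 4)/(u - 5)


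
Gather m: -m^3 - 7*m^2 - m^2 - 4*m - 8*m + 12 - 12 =-m^3 - 8*m^2 - 12*m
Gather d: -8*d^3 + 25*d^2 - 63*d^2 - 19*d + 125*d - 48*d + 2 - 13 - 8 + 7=-8*d^3 - 38*d^2 + 58*d - 12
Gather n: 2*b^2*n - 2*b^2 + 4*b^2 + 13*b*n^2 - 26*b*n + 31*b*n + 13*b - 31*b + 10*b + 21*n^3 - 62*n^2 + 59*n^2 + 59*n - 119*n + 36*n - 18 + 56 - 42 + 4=2*b^2 - 8*b + 21*n^3 + n^2*(13*b - 3) + n*(2*b^2 + 5*b - 24)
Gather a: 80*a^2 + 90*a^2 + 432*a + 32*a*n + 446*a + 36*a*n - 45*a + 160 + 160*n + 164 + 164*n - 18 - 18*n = 170*a^2 + a*(68*n + 833) + 306*n + 306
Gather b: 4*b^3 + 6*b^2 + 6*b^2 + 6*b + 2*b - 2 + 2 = 4*b^3 + 12*b^2 + 8*b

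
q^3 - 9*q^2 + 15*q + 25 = (q - 5)^2*(q + 1)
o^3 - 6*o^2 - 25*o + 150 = (o - 6)*(o - 5)*(o + 5)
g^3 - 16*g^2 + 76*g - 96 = (g - 8)*(g - 6)*(g - 2)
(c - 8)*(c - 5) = c^2 - 13*c + 40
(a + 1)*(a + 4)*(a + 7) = a^3 + 12*a^2 + 39*a + 28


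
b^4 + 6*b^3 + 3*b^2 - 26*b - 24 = (b - 2)*(b + 1)*(b + 3)*(b + 4)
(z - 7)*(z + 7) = z^2 - 49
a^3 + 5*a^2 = a^2*(a + 5)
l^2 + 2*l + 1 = (l + 1)^2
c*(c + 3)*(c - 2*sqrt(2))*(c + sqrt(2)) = c^4 - sqrt(2)*c^3 + 3*c^3 - 3*sqrt(2)*c^2 - 4*c^2 - 12*c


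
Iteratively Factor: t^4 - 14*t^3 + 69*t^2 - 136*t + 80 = (t - 5)*(t^3 - 9*t^2 + 24*t - 16) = (t - 5)*(t - 4)*(t^2 - 5*t + 4) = (t - 5)*(t - 4)^2*(t - 1)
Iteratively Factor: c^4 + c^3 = (c)*(c^3 + c^2) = c^2*(c^2 + c) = c^2*(c + 1)*(c)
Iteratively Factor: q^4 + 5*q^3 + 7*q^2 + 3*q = (q)*(q^3 + 5*q^2 + 7*q + 3) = q*(q + 1)*(q^2 + 4*q + 3) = q*(q + 1)*(q + 3)*(q + 1)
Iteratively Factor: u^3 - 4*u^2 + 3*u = (u - 1)*(u^2 - 3*u) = u*(u - 1)*(u - 3)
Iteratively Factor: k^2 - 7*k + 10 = (k - 2)*(k - 5)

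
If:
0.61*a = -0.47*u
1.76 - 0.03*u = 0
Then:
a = -45.20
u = 58.67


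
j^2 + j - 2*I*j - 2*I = (j + 1)*(j - 2*I)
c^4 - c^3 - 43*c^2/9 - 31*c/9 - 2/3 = (c - 3)*(c + 1/3)*(c + 2/3)*(c + 1)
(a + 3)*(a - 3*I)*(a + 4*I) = a^3 + 3*a^2 + I*a^2 + 12*a + 3*I*a + 36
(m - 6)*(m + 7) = m^2 + m - 42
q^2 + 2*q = q*(q + 2)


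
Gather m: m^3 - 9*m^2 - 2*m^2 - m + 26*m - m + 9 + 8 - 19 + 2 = m^3 - 11*m^2 + 24*m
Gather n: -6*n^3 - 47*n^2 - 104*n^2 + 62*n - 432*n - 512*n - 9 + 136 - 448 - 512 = -6*n^3 - 151*n^2 - 882*n - 833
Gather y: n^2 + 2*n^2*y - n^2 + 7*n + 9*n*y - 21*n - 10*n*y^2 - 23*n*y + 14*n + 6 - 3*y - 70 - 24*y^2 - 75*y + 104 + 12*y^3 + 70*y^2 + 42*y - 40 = 12*y^3 + y^2*(46 - 10*n) + y*(2*n^2 - 14*n - 36)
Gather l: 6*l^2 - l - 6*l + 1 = 6*l^2 - 7*l + 1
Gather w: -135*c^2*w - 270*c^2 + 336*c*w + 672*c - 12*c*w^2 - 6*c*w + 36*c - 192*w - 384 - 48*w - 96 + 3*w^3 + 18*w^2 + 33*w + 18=-270*c^2 + 708*c + 3*w^3 + w^2*(18 - 12*c) + w*(-135*c^2 + 330*c - 207) - 462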